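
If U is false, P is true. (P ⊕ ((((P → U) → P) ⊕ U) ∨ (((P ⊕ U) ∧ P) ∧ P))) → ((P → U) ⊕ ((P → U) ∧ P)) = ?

T

P → U = T → F = F
(P → U) → P = F → T = T
((P → U) → P) ⊕ U = T ⊕ F = T
P ⊕ U = T ⊕ F = T
(P ⊕ U) ∧ P = T ∧ T = T
((P ⊕ U) ∧ P) ∧ P = T ∧ T = T
(((P → U) → P) ⊕ U) ∨ (((P ⊕ U) ∧ P) ∧ P) = T ∨ T = T
P ⊕ ((((P → U) → P) ⊕ U) ∨ (((P ⊕ U) ∧ P) ∧ P)) = T ⊕ T = F
P → U = T → F = F
P → U = T → F = F
(P → U) ∧ P = F ∧ T = F
(P → U) ⊕ ((P → U) ∧ P) = F ⊕ F = F
(P ⊕ ((((P → U) → P) ⊕ U) ∨ (((P ⊕ U) ∧ P) ∧ P))) → ((P → U) ⊕ ((P → U) ∧ P)) = F → F = T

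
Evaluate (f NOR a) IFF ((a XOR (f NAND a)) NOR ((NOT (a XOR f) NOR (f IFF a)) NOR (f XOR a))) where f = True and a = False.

True

f NOR a = True NOR False = False
f NAND a = True NAND False = True
a XOR (f NAND a) = False XOR True = True
a XOR f = False XOR True = True
NOT (a XOR f) = NOT True = False
f IFF a = True IFF False = False
NOT (a XOR f) NOR (f IFF a) = False NOR False = True
f XOR a = True XOR False = True
(NOT (a XOR f) NOR (f IFF a)) NOR (f XOR a) = True NOR True = False
(a XOR (f NAND a)) NOR ((NOT (a XOR f) NOR (f IFF a)) NOR (f XOR a)) = True NOR False = False
(f NOR a) IFF ((a XOR (f NAND a)) NOR ((NOT (a XOR f) NOR (f IFF a)) NOR (f XOR a))) = False IFF False = True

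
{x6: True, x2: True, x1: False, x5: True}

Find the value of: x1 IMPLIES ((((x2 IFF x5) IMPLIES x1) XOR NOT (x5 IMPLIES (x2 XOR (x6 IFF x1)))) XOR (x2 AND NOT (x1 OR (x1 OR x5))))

True

x2 IFF x5 = True IFF True = True
(x2 IFF x5) IMPLIES x1 = True IMPLIES False = False
x6 IFF x1 = True IFF False = False
x2 XOR (x6 IFF x1) = True XOR False = True
x5 IMPLIES (x2 XOR (x6 IFF x1)) = True IMPLIES True = True
NOT (x5 IMPLIES (x2 XOR (x6 IFF x1))) = NOT True = False
((x2 IFF x5) IMPLIES x1) XOR NOT (x5 IMPLIES (x2 XOR (x6 IFF x1))) = False XOR False = False
x1 OR x5 = False OR True = True
x1 OR (x1 OR x5) = False OR True = True
NOT (x1 OR (x1 OR x5)) = NOT True = False
x2 AND NOT (x1 OR (x1 OR x5)) = True AND False = False
(((x2 IFF x5) IMPLIES x1) XOR NOT (x5 IMPLIES (x2 XOR (x6 IFF x1)))) XOR (x2 AND NOT (x1 OR (x1 OR x5))) = False XOR False = False
x1 IMPLIES ((((x2 IFF x5) IMPLIES x1) XOR NOT (x5 IMPLIES (x2 XOR (x6 IFF x1)))) XOR (x2 AND NOT (x1 OR (x1 OR x5)))) = False IMPLIES False = True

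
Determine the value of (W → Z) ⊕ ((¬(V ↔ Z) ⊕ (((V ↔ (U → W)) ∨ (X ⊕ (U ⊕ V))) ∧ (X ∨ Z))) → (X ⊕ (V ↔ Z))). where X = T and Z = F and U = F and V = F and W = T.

F

W → Z = T → F = F
V ↔ Z = F ↔ F = T
¬(V ↔ Z) = ¬T = F
U → W = F → T = T
V ↔ (U → W) = F ↔ T = F
U ⊕ V = F ⊕ F = F
X ⊕ (U ⊕ V) = T ⊕ F = T
(V ↔ (U → W)) ∨ (X ⊕ (U ⊕ V)) = F ∨ T = T
X ∨ Z = T ∨ F = T
((V ↔ (U → W)) ∨ (X ⊕ (U ⊕ V))) ∧ (X ∨ Z) = T ∧ T = T
¬(V ↔ Z) ⊕ (((V ↔ (U → W)) ∨ (X ⊕ (U ⊕ V))) ∧ (X ∨ Z)) = F ⊕ T = T
V ↔ Z = F ↔ F = T
X ⊕ (V ↔ Z) = T ⊕ T = F
(¬(V ↔ Z) ⊕ (((V ↔ (U → W)) ∨ (X ⊕ (U ⊕ V))) ∧ (X ∨ Z))) → (X ⊕ (V ↔ Z)) = T → F = F
(W → Z) ⊕ ((¬(V ↔ Z) ⊕ (((V ↔ (U → W)) ∨ (X ⊕ (U ⊕ V))) ∧ (X ∨ Z))) → (X ⊕ (V ↔ Z))) = F ⊕ F = F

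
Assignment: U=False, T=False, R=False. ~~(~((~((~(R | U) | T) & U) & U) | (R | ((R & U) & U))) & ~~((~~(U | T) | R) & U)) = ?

False

R | U = False | False = False
~(R | U) = ~False = True
~(R | U) | T = True | False = True
(~(R | U) | T) & U = True & False = False
~((~(R | U) | T) & U) = ~False = True
~((~(R | U) | T) & U) & U = True & False = False
R & U = False & False = False
(R & U) & U = False & False = False
R | ((R & U) & U) = False | False = False
(~((~(R | U) | T) & U) & U) | (R | ((R & U) & U)) = False | False = False
~((~((~(R | U) | T) & U) & U) | (R | ((R & U) & U))) = ~False = True
U | T = False | False = False
~(U | T) = ~False = True
~~(U | T) = ~True = False
~~(U | T) | R = False | False = False
(~~(U | T) | R) & U = False & False = False
~((~~(U | T) | R) & U) = ~False = True
~~((~~(U | T) | R) & U) = ~True = False
~((~((~(R | U) | T) & U) & U) | (R | ((R & U) & U))) & ~~((~~(U | T) | R) & U) = True & False = False
~(~((~((~(R | U) | T) & U) & U) | (R | ((R & U) & U))) & ~~((~~(U | T) | R) & U)) = ~False = True
~~(~((~((~(R | U) | T) & U) & U) | (R | ((R & U) & U))) & ~~((~~(U | T) | R) & U)) = ~True = False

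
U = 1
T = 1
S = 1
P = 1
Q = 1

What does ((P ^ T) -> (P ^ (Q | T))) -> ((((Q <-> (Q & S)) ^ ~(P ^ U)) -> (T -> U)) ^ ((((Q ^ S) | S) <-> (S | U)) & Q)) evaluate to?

0

P ^ T = 1 ^ 1 = 0
Q | T = 1 | 1 = 1
P ^ (Q | T) = 1 ^ 1 = 0
(P ^ T) -> (P ^ (Q | T)) = 0 -> 0 = 1
Q & S = 1 & 1 = 1
Q <-> (Q & S) = 1 <-> 1 = 1
P ^ U = 1 ^ 1 = 0
~(P ^ U) = ~0 = 1
(Q <-> (Q & S)) ^ ~(P ^ U) = 1 ^ 1 = 0
T -> U = 1 -> 1 = 1
((Q <-> (Q & S)) ^ ~(P ^ U)) -> (T -> U) = 0 -> 1 = 1
Q ^ S = 1 ^ 1 = 0
(Q ^ S) | S = 0 | 1 = 1
S | U = 1 | 1 = 1
((Q ^ S) | S) <-> (S | U) = 1 <-> 1 = 1
(((Q ^ S) | S) <-> (S | U)) & Q = 1 & 1 = 1
(((Q <-> (Q & S)) ^ ~(P ^ U)) -> (T -> U)) ^ ((((Q ^ S) | S) <-> (S | U)) & Q) = 1 ^ 1 = 0
((P ^ T) -> (P ^ (Q | T))) -> ((((Q <-> (Q & S)) ^ ~(P ^ U)) -> (T -> U)) ^ ((((Q ^ S) | S) <-> (S | U)) & Q)) = 1 -> 0 = 0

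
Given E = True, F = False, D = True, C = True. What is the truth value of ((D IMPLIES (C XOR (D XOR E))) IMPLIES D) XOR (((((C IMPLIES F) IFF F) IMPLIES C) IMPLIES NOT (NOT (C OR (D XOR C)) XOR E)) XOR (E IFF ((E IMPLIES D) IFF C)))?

False

Substituting E=True, F=False, D=True, C=True:
D XOR E = True XOR True = False
C XOR (D XOR E) = True XOR False = True
D IMPLIES (C XOR (D XOR E)) = True IMPLIES True = True
(D IMPLIES (C XOR (D XOR E))) IMPLIES D = True IMPLIES True = True
C IMPLIES F = True IMPLIES False = False
(C IMPLIES F) IFF F = False IFF False = True
((C IMPLIES F) IFF F) IMPLIES C = True IMPLIES True = True
D XOR C = True XOR True = False
C OR (D XOR C) = True OR False = True
NOT (C OR (D XOR C)) = NOT True = False
NOT (C OR (D XOR C)) XOR E = False XOR True = True
NOT (NOT (C OR (D XOR C)) XOR E) = NOT True = False
(((C IMPLIES F) IFF F) IMPLIES C) IMPLIES NOT (NOT (C OR (D XOR C)) XOR E) = True IMPLIES False = False
E IMPLIES D = True IMPLIES True = True
(E IMPLIES D) IFF C = True IFF True = True
E IFF ((E IMPLIES D) IFF C) = True IFF True = True
((((C IMPLIES F) IFF F) IMPLIES C) IMPLIES NOT (NOT (C OR (D XOR C)) XOR E)) XOR (E IFF ((E IMPLIES D) IFF C)) = False XOR True = True
((D IMPLIES (C XOR (D XOR E))) IMPLIES D) XOR (((((C IMPLIES F) IFF F) IMPLIES C) IMPLIES NOT (NOT (C OR (D XOR C)) XOR E)) XOR (E IFF ((E IMPLIES D) IFF C))) = True XOR True = False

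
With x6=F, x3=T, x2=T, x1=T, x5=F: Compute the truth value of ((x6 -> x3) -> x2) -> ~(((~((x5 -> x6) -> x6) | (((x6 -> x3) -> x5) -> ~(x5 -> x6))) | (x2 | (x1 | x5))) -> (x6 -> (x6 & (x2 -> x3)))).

Substituting x6=F, x3=T, x2=T, x1=T, x5=F:
x6 -> x3 = F -> T = T
(x6 -> x3) -> x2 = T -> T = T
x5 -> x6 = F -> F = T
(x5 -> x6) -> x6 = T -> F = F
~((x5 -> x6) -> x6) = ~F = T
x6 -> x3 = F -> T = T
(x6 -> x3) -> x5 = T -> F = F
x5 -> x6 = F -> F = T
~(x5 -> x6) = ~T = F
((x6 -> x3) -> x5) -> ~(x5 -> x6) = F -> F = T
~((x5 -> x6) -> x6) | (((x6 -> x3) -> x5) -> ~(x5 -> x6)) = T | T = T
x1 | x5 = T | F = T
x2 | (x1 | x5) = T | T = T
(~((x5 -> x6) -> x6) | (((x6 -> x3) -> x5) -> ~(x5 -> x6))) | (x2 | (x1 | x5)) = T | T = T
x2 -> x3 = T -> T = T
x6 & (x2 -> x3) = F & T = F
x6 -> (x6 & (x2 -> x3)) = F -> F = T
((~((x5 -> x6) -> x6) | (((x6 -> x3) -> x5) -> ~(x5 -> x6))) | (x2 | (x1 | x5))) -> (x6 -> (x6 & (x2 -> x3))) = T -> T = T
~(((~((x5 -> x6) -> x6) | (((x6 -> x3) -> x5) -> ~(x5 -> x6))) | (x2 | (x1 | x5))) -> (x6 -> (x6 & (x2 -> x3)))) = ~T = F
((x6 -> x3) -> x2) -> ~(((~((x5 -> x6) -> x6) | (((x6 -> x3) -> x5) -> ~(x5 -> x6))) | (x2 | (x1 | x5))) -> (x6 -> (x6 & (x2 -> x3)))) = T -> F = F

F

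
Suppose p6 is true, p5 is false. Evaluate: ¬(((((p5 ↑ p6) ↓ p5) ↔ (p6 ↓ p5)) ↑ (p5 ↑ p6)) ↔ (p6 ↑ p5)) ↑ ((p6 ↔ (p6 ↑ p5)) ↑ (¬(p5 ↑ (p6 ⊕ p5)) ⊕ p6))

Substituting p6=T, p5=F:
p5 ↑ p6 = F ↑ T = T
(p5 ↑ p6) ↓ p5 = T ↓ F = F
p6 ↓ p5 = T ↓ F = F
((p5 ↑ p6) ↓ p5) ↔ (p6 ↓ p5) = F ↔ F = T
p5 ↑ p6 = F ↑ T = T
(((p5 ↑ p6) ↓ p5) ↔ (p6 ↓ p5)) ↑ (p5 ↑ p6) = T ↑ T = F
p6 ↑ p5 = T ↑ F = T
((((p5 ↑ p6) ↓ p5) ↔ (p6 ↓ p5)) ↑ (p5 ↑ p6)) ↔ (p6 ↑ p5) = F ↔ T = F
¬(((((p5 ↑ p6) ↓ p5) ↔ (p6 ↓ p5)) ↑ (p5 ↑ p6)) ↔ (p6 ↑ p5)) = ¬F = T
p6 ↑ p5 = T ↑ F = T
p6 ↔ (p6 ↑ p5) = T ↔ T = T
p6 ⊕ p5 = T ⊕ F = T
p5 ↑ (p6 ⊕ p5) = F ↑ T = T
¬(p5 ↑ (p6 ⊕ p5)) = ¬T = F
¬(p5 ↑ (p6 ⊕ p5)) ⊕ p6 = F ⊕ T = T
(p6 ↔ (p6 ↑ p5)) ↑ (¬(p5 ↑ (p6 ⊕ p5)) ⊕ p6) = T ↑ T = F
¬(((((p5 ↑ p6) ↓ p5) ↔ (p6 ↓ p5)) ↑ (p5 ↑ p6)) ↔ (p6 ↑ p5)) ↑ ((p6 ↔ (p6 ↑ p5)) ↑ (¬(p5 ↑ (p6 ⊕ p5)) ⊕ p6)) = T ↑ F = T

T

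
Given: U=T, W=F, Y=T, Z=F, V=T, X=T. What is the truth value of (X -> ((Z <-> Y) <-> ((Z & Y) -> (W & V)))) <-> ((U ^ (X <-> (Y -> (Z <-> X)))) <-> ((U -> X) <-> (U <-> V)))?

F

Z <-> Y = F <-> T = F
Z & Y = F & T = F
W & V = F & T = F
(Z & Y) -> (W & V) = F -> F = T
(Z <-> Y) <-> ((Z & Y) -> (W & V)) = F <-> T = F
X -> ((Z <-> Y) <-> ((Z & Y) -> (W & V))) = T -> F = F
Z <-> X = F <-> T = F
Y -> (Z <-> X) = T -> F = F
X <-> (Y -> (Z <-> X)) = T <-> F = F
U ^ (X <-> (Y -> (Z <-> X))) = T ^ F = T
U -> X = T -> T = T
U <-> V = T <-> T = T
(U -> X) <-> (U <-> V) = T <-> T = T
(U ^ (X <-> (Y -> (Z <-> X)))) <-> ((U -> X) <-> (U <-> V)) = T <-> T = T
(X -> ((Z <-> Y) <-> ((Z & Y) -> (W & V)))) <-> ((U ^ (X <-> (Y -> (Z <-> X)))) <-> ((U -> X) <-> (U <-> V))) = F <-> T = F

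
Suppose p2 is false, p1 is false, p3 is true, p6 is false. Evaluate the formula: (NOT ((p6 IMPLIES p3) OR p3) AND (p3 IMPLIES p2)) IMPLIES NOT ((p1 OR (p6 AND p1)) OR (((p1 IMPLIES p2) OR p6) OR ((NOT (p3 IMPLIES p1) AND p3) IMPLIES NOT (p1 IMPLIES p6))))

True

p6 IMPLIES p3 = False IMPLIES True = True
(p6 IMPLIES p3) OR p3 = True OR True = True
NOT ((p6 IMPLIES p3) OR p3) = NOT True = False
p3 IMPLIES p2 = True IMPLIES False = False
NOT ((p6 IMPLIES p3) OR p3) AND (p3 IMPLIES p2) = False AND False = False
p6 AND p1 = False AND False = False
p1 OR (p6 AND p1) = False OR False = False
p1 IMPLIES p2 = False IMPLIES False = True
(p1 IMPLIES p2) OR p6 = True OR False = True
p3 IMPLIES p1 = True IMPLIES False = False
NOT (p3 IMPLIES p1) = NOT False = True
NOT (p3 IMPLIES p1) AND p3 = True AND True = True
p1 IMPLIES p6 = False IMPLIES False = True
NOT (p1 IMPLIES p6) = NOT True = False
(NOT (p3 IMPLIES p1) AND p3) IMPLIES NOT (p1 IMPLIES p6) = True IMPLIES False = False
((p1 IMPLIES p2) OR p6) OR ((NOT (p3 IMPLIES p1) AND p3) IMPLIES NOT (p1 IMPLIES p6)) = True OR False = True
(p1 OR (p6 AND p1)) OR (((p1 IMPLIES p2) OR p6) OR ((NOT (p3 IMPLIES p1) AND p3) IMPLIES NOT (p1 IMPLIES p6))) = False OR True = True
NOT ((p1 OR (p6 AND p1)) OR (((p1 IMPLIES p2) OR p6) OR ((NOT (p3 IMPLIES p1) AND p3) IMPLIES NOT (p1 IMPLIES p6)))) = NOT True = False
(NOT ((p6 IMPLIES p3) OR p3) AND (p3 IMPLIES p2)) IMPLIES NOT ((p1 OR (p6 AND p1)) OR (((p1 IMPLIES p2) OR p6) OR ((NOT (p3 IMPLIES p1) AND p3) IMPLIES NOT (p1 IMPLIES p6)))) = False IMPLIES False = True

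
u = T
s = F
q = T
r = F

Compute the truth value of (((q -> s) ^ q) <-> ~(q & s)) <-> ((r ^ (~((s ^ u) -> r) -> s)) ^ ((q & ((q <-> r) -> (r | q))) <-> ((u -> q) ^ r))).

T

q -> s = T -> F = F
(q -> s) ^ q = F ^ T = T
q & s = T & F = F
~(q & s) = ~F = T
((q -> s) ^ q) <-> ~(q & s) = T <-> T = T
s ^ u = F ^ T = T
(s ^ u) -> r = T -> F = F
~((s ^ u) -> r) = ~F = T
~((s ^ u) -> r) -> s = T -> F = F
r ^ (~((s ^ u) -> r) -> s) = F ^ F = F
q <-> r = T <-> F = F
r | q = F | T = T
(q <-> r) -> (r | q) = F -> T = T
q & ((q <-> r) -> (r | q)) = T & T = T
u -> q = T -> T = T
(u -> q) ^ r = T ^ F = T
(q & ((q <-> r) -> (r | q))) <-> ((u -> q) ^ r) = T <-> T = T
(r ^ (~((s ^ u) -> r) -> s)) ^ ((q & ((q <-> r) -> (r | q))) <-> ((u -> q) ^ r)) = F ^ T = T
(((q -> s) ^ q) <-> ~(q & s)) <-> ((r ^ (~((s ^ u) -> r) -> s)) ^ ((q & ((q <-> r) -> (r | q))) <-> ((u -> q) ^ r))) = T <-> T = T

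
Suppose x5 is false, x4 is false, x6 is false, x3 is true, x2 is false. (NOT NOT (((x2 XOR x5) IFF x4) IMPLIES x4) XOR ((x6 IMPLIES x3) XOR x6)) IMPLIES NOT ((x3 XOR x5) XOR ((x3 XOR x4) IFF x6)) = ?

Substituting x5=F, x4=F, x6=F, x3=T, x2=F:
x2 XOR x5 = F XOR F = F
(x2 XOR x5) IFF x4 = F IFF F = T
((x2 XOR x5) IFF x4) IMPLIES x4 = T IMPLIES F = F
NOT (((x2 XOR x5) IFF x4) IMPLIES x4) = NOT F = T
NOT NOT (((x2 XOR x5) IFF x4) IMPLIES x4) = NOT T = F
x6 IMPLIES x3 = F IMPLIES T = T
(x6 IMPLIES x3) XOR x6 = T XOR F = T
NOT NOT (((x2 XOR x5) IFF x4) IMPLIES x4) XOR ((x6 IMPLIES x3) XOR x6) = F XOR T = T
x3 XOR x5 = T XOR F = T
x3 XOR x4 = T XOR F = T
(x3 XOR x4) IFF x6 = T IFF F = F
(x3 XOR x5) XOR ((x3 XOR x4) IFF x6) = T XOR F = T
NOT ((x3 XOR x5) XOR ((x3 XOR x4) IFF x6)) = NOT T = F
(NOT NOT (((x2 XOR x5) IFF x4) IMPLIES x4) XOR ((x6 IMPLIES x3) XOR x6)) IMPLIES NOT ((x3 XOR x5) XOR ((x3 XOR x4) IFF x6)) = T IMPLIES F = F

F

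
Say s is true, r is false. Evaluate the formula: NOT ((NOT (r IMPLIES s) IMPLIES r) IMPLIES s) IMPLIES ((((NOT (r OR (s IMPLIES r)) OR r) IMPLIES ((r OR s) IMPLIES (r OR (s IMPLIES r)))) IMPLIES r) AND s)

Substituting s=T, r=F:
r IMPLIES s = F IMPLIES T = T
NOT (r IMPLIES s) = NOT T = F
NOT (r IMPLIES s) IMPLIES r = F IMPLIES F = T
(NOT (r IMPLIES s) IMPLIES r) IMPLIES s = T IMPLIES T = T
NOT ((NOT (r IMPLIES s) IMPLIES r) IMPLIES s) = NOT T = F
s IMPLIES r = T IMPLIES F = F
r OR (s IMPLIES r) = F OR F = F
NOT (r OR (s IMPLIES r)) = NOT F = T
NOT (r OR (s IMPLIES r)) OR r = T OR F = T
r OR s = F OR T = T
s IMPLIES r = T IMPLIES F = F
r OR (s IMPLIES r) = F OR F = F
(r OR s) IMPLIES (r OR (s IMPLIES r)) = T IMPLIES F = F
(NOT (r OR (s IMPLIES r)) OR r) IMPLIES ((r OR s) IMPLIES (r OR (s IMPLIES r))) = T IMPLIES F = F
((NOT (r OR (s IMPLIES r)) OR r) IMPLIES ((r OR s) IMPLIES (r OR (s IMPLIES r)))) IMPLIES r = F IMPLIES F = T
(((NOT (r OR (s IMPLIES r)) OR r) IMPLIES ((r OR s) IMPLIES (r OR (s IMPLIES r)))) IMPLIES r) AND s = T AND T = T
NOT ((NOT (r IMPLIES s) IMPLIES r) IMPLIES s) IMPLIES ((((NOT (r OR (s IMPLIES r)) OR r) IMPLIES ((r OR s) IMPLIES (r OR (s IMPLIES r)))) IMPLIES r) AND s) = F IMPLIES T = T

T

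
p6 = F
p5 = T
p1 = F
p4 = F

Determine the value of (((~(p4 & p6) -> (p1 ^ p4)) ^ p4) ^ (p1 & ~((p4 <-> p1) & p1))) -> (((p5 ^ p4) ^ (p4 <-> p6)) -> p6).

T

Substituting p6=F, p5=T, p1=F, p4=F:
p4 & p6 = F & F = F
~(p4 & p6) = ~F = T
p1 ^ p4 = F ^ F = F
~(p4 & p6) -> (p1 ^ p4) = T -> F = F
(~(p4 & p6) -> (p1 ^ p4)) ^ p4 = F ^ F = F
p4 <-> p1 = F <-> F = T
(p4 <-> p1) & p1 = T & F = F
~((p4 <-> p1) & p1) = ~F = T
p1 & ~((p4 <-> p1) & p1) = F & T = F
((~(p4 & p6) -> (p1 ^ p4)) ^ p4) ^ (p1 & ~((p4 <-> p1) & p1)) = F ^ F = F
p5 ^ p4 = T ^ F = T
p4 <-> p6 = F <-> F = T
(p5 ^ p4) ^ (p4 <-> p6) = T ^ T = F
((p5 ^ p4) ^ (p4 <-> p6)) -> p6 = F -> F = T
(((~(p4 & p6) -> (p1 ^ p4)) ^ p4) ^ (p1 & ~((p4 <-> p1) & p1))) -> (((p5 ^ p4) ^ (p4 <-> p6)) -> p6) = F -> T = T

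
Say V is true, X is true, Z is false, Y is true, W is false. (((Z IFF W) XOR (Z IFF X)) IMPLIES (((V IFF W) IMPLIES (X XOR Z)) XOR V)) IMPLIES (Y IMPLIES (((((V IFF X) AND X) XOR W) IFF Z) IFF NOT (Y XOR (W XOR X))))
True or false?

Z IFF W = False IFF False = True
Z IFF X = False IFF True = False
(Z IFF W) XOR (Z IFF X) = True XOR False = True
V IFF W = True IFF False = False
X XOR Z = True XOR False = True
(V IFF W) IMPLIES (X XOR Z) = False IMPLIES True = True
((V IFF W) IMPLIES (X XOR Z)) XOR V = True XOR True = False
((Z IFF W) XOR (Z IFF X)) IMPLIES (((V IFF W) IMPLIES (X XOR Z)) XOR V) = True IMPLIES False = False
V IFF X = True IFF True = True
(V IFF X) AND X = True AND True = True
((V IFF X) AND X) XOR W = True XOR False = True
(((V IFF X) AND X) XOR W) IFF Z = True IFF False = False
W XOR X = False XOR True = True
Y XOR (W XOR X) = True XOR True = False
NOT (Y XOR (W XOR X)) = NOT False = True
((((V IFF X) AND X) XOR W) IFF Z) IFF NOT (Y XOR (W XOR X)) = False IFF True = False
Y IMPLIES (((((V IFF X) AND X) XOR W) IFF Z) IFF NOT (Y XOR (W XOR X))) = True IMPLIES False = False
(((Z IFF W) XOR (Z IFF X)) IMPLIES (((V IFF W) IMPLIES (X XOR Z)) XOR V)) IMPLIES (Y IMPLIES (((((V IFF X) AND X) XOR W) IFF Z) IFF NOT (Y XOR (W XOR X)))) = False IMPLIES False = True

True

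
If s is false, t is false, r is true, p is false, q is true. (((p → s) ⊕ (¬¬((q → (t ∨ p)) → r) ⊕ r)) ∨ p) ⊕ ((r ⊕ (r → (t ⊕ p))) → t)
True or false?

T

p → s = F → F = T
t ∨ p = F ∨ F = F
q → (t ∨ p) = T → F = F
(q → (t ∨ p)) → r = F → T = T
¬((q → (t ∨ p)) → r) = ¬T = F
¬¬((q → (t ∨ p)) → r) = ¬F = T
¬¬((q → (t ∨ p)) → r) ⊕ r = T ⊕ T = F
(p → s) ⊕ (¬¬((q → (t ∨ p)) → r) ⊕ r) = T ⊕ F = T
((p → s) ⊕ (¬¬((q → (t ∨ p)) → r) ⊕ r)) ∨ p = T ∨ F = T
t ⊕ p = F ⊕ F = F
r → (t ⊕ p) = T → F = F
r ⊕ (r → (t ⊕ p)) = T ⊕ F = T
(r ⊕ (r → (t ⊕ p))) → t = T → F = F
(((p → s) ⊕ (¬¬((q → (t ∨ p)) → r) ⊕ r)) ∨ p) ⊕ ((r ⊕ (r → (t ⊕ p))) → t) = T ⊕ F = T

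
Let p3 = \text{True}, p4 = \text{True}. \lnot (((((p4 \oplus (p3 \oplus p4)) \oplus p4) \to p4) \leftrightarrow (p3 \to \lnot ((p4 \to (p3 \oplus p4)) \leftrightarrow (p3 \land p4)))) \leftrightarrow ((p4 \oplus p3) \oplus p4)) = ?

\text{False}

p3 \oplus p4 = \text{True} \oplus \text{True} = \text{False}
p4 \oplus (p3 \oplus p4) = \text{True} \oplus \text{False} = \text{True}
(p4 \oplus (p3 \oplus p4)) \oplus p4 = \text{True} \oplus \text{True} = \text{False}
((p4 \oplus (p3 \oplus p4)) \oplus p4) \to p4 = \text{False} \to \text{True} = \text{True}
p3 \oplus p4 = \text{True} \oplus \text{True} = \text{False}
p4 \to (p3 \oplus p4) = \text{True} \to \text{False} = \text{False}
p3 \land p4 = \text{True} \land \text{True} = \text{True}
(p4 \to (p3 \oplus p4)) \leftrightarrow (p3 \land p4) = \text{False} \leftrightarrow \text{True} = \text{False}
\lnot ((p4 \to (p3 \oplus p4)) \leftrightarrow (p3 \land p4)) = \lnot \text{False} = \text{True}
p3 \to \lnot ((p4 \to (p3 \oplus p4)) \leftrightarrow (p3 \land p4)) = \text{True} \to \text{True} = \text{True}
(((p4 \oplus (p3 \oplus p4)) \oplus p4) \to p4) \leftrightarrow (p3 \to \lnot ((p4 \to (p3 \oplus p4)) \leftrightarrow (p3 \land p4))) = \text{True} \leftrightarrow \text{True} = \text{True}
p4 \oplus p3 = \text{True} \oplus \text{True} = \text{False}
(p4 \oplus p3) \oplus p4 = \text{False} \oplus \text{True} = \text{True}
((((p4 \oplus (p3 \oplus p4)) \oplus p4) \to p4) \leftrightarrow (p3 \to \lnot ((p4 \to (p3 \oplus p4)) \leftrightarrow (p3 \land p4)))) \leftrightarrow ((p4 \oplus p3) \oplus p4) = \text{True} \leftrightarrow \text{True} = \text{True}
\lnot (((((p4 \oplus (p3 \oplus p4)) \oplus p4) \to p4) \leftrightarrow (p3 \to \lnot ((p4 \to (p3 \oplus p4)) \leftrightarrow (p3 \land p4)))) \leftrightarrow ((p4 \oplus p3) \oplus p4)) = \lnot \text{True} = \text{False}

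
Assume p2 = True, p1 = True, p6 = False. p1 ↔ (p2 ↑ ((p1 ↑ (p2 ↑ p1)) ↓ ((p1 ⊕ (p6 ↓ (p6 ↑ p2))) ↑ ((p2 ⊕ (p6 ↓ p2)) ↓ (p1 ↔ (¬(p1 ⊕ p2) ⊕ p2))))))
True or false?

p2 ↑ p1 = True ↑ True = False
p1 ↑ (p2 ↑ p1) = True ↑ False = True
p6 ↑ p2 = False ↑ True = True
p6 ↓ (p6 ↑ p2) = False ↓ True = False
p1 ⊕ (p6 ↓ (p6 ↑ p2)) = True ⊕ False = True
p6 ↓ p2 = False ↓ True = False
p2 ⊕ (p6 ↓ p2) = True ⊕ False = True
p1 ⊕ p2 = True ⊕ True = False
¬(p1 ⊕ p2) = ¬False = True
¬(p1 ⊕ p2) ⊕ p2 = True ⊕ True = False
p1 ↔ (¬(p1 ⊕ p2) ⊕ p2) = True ↔ False = False
(p2 ⊕ (p6 ↓ p2)) ↓ (p1 ↔ (¬(p1 ⊕ p2) ⊕ p2)) = True ↓ False = False
(p1 ⊕ (p6 ↓ (p6 ↑ p2))) ↑ ((p2 ⊕ (p6 ↓ p2)) ↓ (p1 ↔ (¬(p1 ⊕ p2) ⊕ p2))) = True ↑ False = True
(p1 ↑ (p2 ↑ p1)) ↓ ((p1 ⊕ (p6 ↓ (p6 ↑ p2))) ↑ ((p2 ⊕ (p6 ↓ p2)) ↓ (p1 ↔ (¬(p1 ⊕ p2) ⊕ p2)))) = True ↓ True = False
p2 ↑ ((p1 ↑ (p2 ↑ p1)) ↓ ((p1 ⊕ (p6 ↓ (p6 ↑ p2))) ↑ ((p2 ⊕ (p6 ↓ p2)) ↓ (p1 ↔ (¬(p1 ⊕ p2) ⊕ p2))))) = True ↑ False = True
p1 ↔ (p2 ↑ ((p1 ↑ (p2 ↑ p1)) ↓ ((p1 ⊕ (p6 ↓ (p6 ↑ p2))) ↑ ((p2 ⊕ (p6 ↓ p2)) ↓ (p1 ↔ (¬(p1 ⊕ p2) ⊕ p2)))))) = True ↔ True = True

True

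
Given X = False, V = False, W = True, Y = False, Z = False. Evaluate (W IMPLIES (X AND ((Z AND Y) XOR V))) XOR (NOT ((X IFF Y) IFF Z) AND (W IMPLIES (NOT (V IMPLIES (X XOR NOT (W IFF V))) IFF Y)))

True

Substituting X=False, V=False, W=True, Y=False, Z=False:
Z AND Y = False AND False = False
(Z AND Y) XOR V = False XOR False = False
X AND ((Z AND Y) XOR V) = False AND False = False
W IMPLIES (X AND ((Z AND Y) XOR V)) = True IMPLIES False = False
X IFF Y = False IFF False = True
(X IFF Y) IFF Z = True IFF False = False
NOT ((X IFF Y) IFF Z) = NOT False = True
W IFF V = True IFF False = False
NOT (W IFF V) = NOT False = True
X XOR NOT (W IFF V) = False XOR True = True
V IMPLIES (X XOR NOT (W IFF V)) = False IMPLIES True = True
NOT (V IMPLIES (X XOR NOT (W IFF V))) = NOT True = False
NOT (V IMPLIES (X XOR NOT (W IFF V))) IFF Y = False IFF False = True
W IMPLIES (NOT (V IMPLIES (X XOR NOT (W IFF V))) IFF Y) = True IMPLIES True = True
NOT ((X IFF Y) IFF Z) AND (W IMPLIES (NOT (V IMPLIES (X XOR NOT (W IFF V))) IFF Y)) = True AND True = True
(W IMPLIES (X AND ((Z AND Y) XOR V))) XOR (NOT ((X IFF Y) IFF Z) AND (W IMPLIES (NOT (V IMPLIES (X XOR NOT (W IFF V))) IFF Y))) = False XOR True = True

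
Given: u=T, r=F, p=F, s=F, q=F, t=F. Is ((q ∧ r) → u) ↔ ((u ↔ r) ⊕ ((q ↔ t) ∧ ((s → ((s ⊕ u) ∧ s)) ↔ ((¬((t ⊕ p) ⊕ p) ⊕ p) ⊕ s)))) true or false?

q ∧ r = F ∧ F = F
(q ∧ r) → u = F → T = T
u ↔ r = T ↔ F = F
q ↔ t = F ↔ F = T
s ⊕ u = F ⊕ T = T
(s ⊕ u) ∧ s = T ∧ F = F
s → ((s ⊕ u) ∧ s) = F → F = T
t ⊕ p = F ⊕ F = F
(t ⊕ p) ⊕ p = F ⊕ F = F
¬((t ⊕ p) ⊕ p) = ¬F = T
¬((t ⊕ p) ⊕ p) ⊕ p = T ⊕ F = T
(¬((t ⊕ p) ⊕ p) ⊕ p) ⊕ s = T ⊕ F = T
(s → ((s ⊕ u) ∧ s)) ↔ ((¬((t ⊕ p) ⊕ p) ⊕ p) ⊕ s) = T ↔ T = T
(q ↔ t) ∧ ((s → ((s ⊕ u) ∧ s)) ↔ ((¬((t ⊕ p) ⊕ p) ⊕ p) ⊕ s)) = T ∧ T = T
(u ↔ r) ⊕ ((q ↔ t) ∧ ((s → ((s ⊕ u) ∧ s)) ↔ ((¬((t ⊕ p) ⊕ p) ⊕ p) ⊕ s))) = F ⊕ T = T
((q ∧ r) → u) ↔ ((u ↔ r) ⊕ ((q ↔ t) ∧ ((s → ((s ⊕ u) ∧ s)) ↔ ((¬((t ⊕ p) ⊕ p) ⊕ p) ⊕ s)))) = T ↔ T = T

T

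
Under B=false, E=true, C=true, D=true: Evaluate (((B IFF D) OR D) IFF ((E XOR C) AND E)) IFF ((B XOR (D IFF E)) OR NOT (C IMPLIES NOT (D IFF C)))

B IFF D = false IFF true = false
(B IFF D) OR D = false OR true = true
E XOR C = true XOR true = false
(E XOR C) AND E = false AND true = false
((B IFF D) OR D) IFF ((E XOR C) AND E) = true IFF false = false
D IFF E = true IFF true = true
B XOR (D IFF E) = false XOR true = true
D IFF C = true IFF true = true
NOT (D IFF C) = NOT true = false
C IMPLIES NOT (D IFF C) = true IMPLIES false = false
NOT (C IMPLIES NOT (D IFF C)) = NOT false = true
(B XOR (D IFF E)) OR NOT (C IMPLIES NOT (D IFF C)) = true OR true = true
(((B IFF D) OR D) IFF ((E XOR C) AND E)) IFF ((B XOR (D IFF E)) OR NOT (C IMPLIES NOT (D IFF C))) = false IFF true = false

false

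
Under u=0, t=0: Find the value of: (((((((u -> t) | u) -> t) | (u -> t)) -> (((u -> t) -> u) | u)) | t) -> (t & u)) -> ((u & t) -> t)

u -> t = 0 -> 0 = 1
(u -> t) | u = 1 | 0 = 1
((u -> t) | u) -> t = 1 -> 0 = 0
u -> t = 0 -> 0 = 1
(((u -> t) | u) -> t) | (u -> t) = 0 | 1 = 1
u -> t = 0 -> 0 = 1
(u -> t) -> u = 1 -> 0 = 0
((u -> t) -> u) | u = 0 | 0 = 0
((((u -> t) | u) -> t) | (u -> t)) -> (((u -> t) -> u) | u) = 1 -> 0 = 0
(((((u -> t) | u) -> t) | (u -> t)) -> (((u -> t) -> u) | u)) | t = 0 | 0 = 0
t & u = 0 & 0 = 0
((((((u -> t) | u) -> t) | (u -> t)) -> (((u -> t) -> u) | u)) | t) -> (t & u) = 0 -> 0 = 1
u & t = 0 & 0 = 0
(u & t) -> t = 0 -> 0 = 1
(((((((u -> t) | u) -> t) | (u -> t)) -> (((u -> t) -> u) | u)) | t) -> (t & u)) -> ((u & t) -> t) = 1 -> 1 = 1

1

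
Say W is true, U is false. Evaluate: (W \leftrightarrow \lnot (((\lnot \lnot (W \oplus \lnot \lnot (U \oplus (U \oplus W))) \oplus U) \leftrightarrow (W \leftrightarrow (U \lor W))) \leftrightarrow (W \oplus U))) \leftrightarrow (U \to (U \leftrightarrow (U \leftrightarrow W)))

Substituting W=T, U=F:
U \oplus W = F \oplus T = T
U \oplus (U \oplus W) = F \oplus T = T
\lnot (U \oplus (U \oplus W)) = \lnot T = F
\lnot \lnot (U \oplus (U \oplus W)) = \lnot F = T
W \oplus \lnot \lnot (U \oplus (U \oplus W)) = T \oplus T = F
\lnot (W \oplus \lnot \lnot (U \oplus (U \oplus W))) = \lnot F = T
\lnot \lnot (W \oplus \lnot \lnot (U \oplus (U \oplus W))) = \lnot T = F
\lnot \lnot (W \oplus \lnot \lnot (U \oplus (U \oplus W))) \oplus U = F \oplus F = F
U \lor W = F \lor T = T
W \leftrightarrow (U \lor W) = T \leftrightarrow T = T
(\lnot \lnot (W \oplus \lnot \lnot (U \oplus (U \oplus W))) \oplus U) \leftrightarrow (W \leftrightarrow (U \lor W)) = F \leftrightarrow T = F
W \oplus U = T \oplus F = T
((\lnot \lnot (W \oplus \lnot \lnot (U \oplus (U \oplus W))) \oplus U) \leftrightarrow (W \leftrightarrow (U \lor W))) \leftrightarrow (W \oplus U) = F \leftrightarrow T = F
\lnot (((\lnot \lnot (W \oplus \lnot \lnot (U \oplus (U \oplus W))) \oplus U) \leftrightarrow (W \leftrightarrow (U \lor W))) \leftrightarrow (W \oplus U)) = \lnot F = T
W \leftrightarrow \lnot (((\lnot \lnot (W \oplus \lnot \lnot (U \oplus (U \oplus W))) \oplus U) \leftrightarrow (W \leftrightarrow (U \lor W))) \leftrightarrow (W \oplus U)) = T \leftrightarrow T = T
U \leftrightarrow W = F \leftrightarrow T = F
U \leftrightarrow (U \leftrightarrow W) = F \leftrightarrow F = T
U \to (U \leftrightarrow (U \leftrightarrow W)) = F \to T = T
(W \leftrightarrow \lnot (((\lnot \lnot (W \oplus \lnot \lnot (U \oplus (U \oplus W))) \oplus U) \leftrightarrow (W \leftrightarrow (U \lor W))) \leftrightarrow (W \oplus U))) \leftrightarrow (U \to (U \leftrightarrow (U \leftrightarrow W))) = T \leftrightarrow T = T

T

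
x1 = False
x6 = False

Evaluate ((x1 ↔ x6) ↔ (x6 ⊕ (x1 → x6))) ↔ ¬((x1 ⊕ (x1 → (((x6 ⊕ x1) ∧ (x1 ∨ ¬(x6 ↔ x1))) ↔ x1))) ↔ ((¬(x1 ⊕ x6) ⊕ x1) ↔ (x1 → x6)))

x1 ↔ x6 = False ↔ False = True
x1 → x6 = False → False = True
x6 ⊕ (x1 → x6) = False ⊕ True = True
(x1 ↔ x6) ↔ (x6 ⊕ (x1 → x6)) = True ↔ True = True
x6 ⊕ x1 = False ⊕ False = False
x6 ↔ x1 = False ↔ False = True
¬(x6 ↔ x1) = ¬True = False
x1 ∨ ¬(x6 ↔ x1) = False ∨ False = False
(x6 ⊕ x1) ∧ (x1 ∨ ¬(x6 ↔ x1)) = False ∧ False = False
((x6 ⊕ x1) ∧ (x1 ∨ ¬(x6 ↔ x1))) ↔ x1 = False ↔ False = True
x1 → (((x6 ⊕ x1) ∧ (x1 ∨ ¬(x6 ↔ x1))) ↔ x1) = False → True = True
x1 ⊕ (x1 → (((x6 ⊕ x1) ∧ (x1 ∨ ¬(x6 ↔ x1))) ↔ x1)) = False ⊕ True = True
x1 ⊕ x6 = False ⊕ False = False
¬(x1 ⊕ x6) = ¬False = True
¬(x1 ⊕ x6) ⊕ x1 = True ⊕ False = True
x1 → x6 = False → False = True
(¬(x1 ⊕ x6) ⊕ x1) ↔ (x1 → x6) = True ↔ True = True
(x1 ⊕ (x1 → (((x6 ⊕ x1) ∧ (x1 ∨ ¬(x6 ↔ x1))) ↔ x1))) ↔ ((¬(x1 ⊕ x6) ⊕ x1) ↔ (x1 → x6)) = True ↔ True = True
¬((x1 ⊕ (x1 → (((x6 ⊕ x1) ∧ (x1 ∨ ¬(x6 ↔ x1))) ↔ x1))) ↔ ((¬(x1 ⊕ x6) ⊕ x1) ↔ (x1 → x6))) = ¬True = False
((x1 ↔ x6) ↔ (x6 ⊕ (x1 → x6))) ↔ ¬((x1 ⊕ (x1 → (((x6 ⊕ x1) ∧ (x1 ∨ ¬(x6 ↔ x1))) ↔ x1))) ↔ ((¬(x1 ⊕ x6) ⊕ x1) ↔ (x1 → x6))) = True ↔ False = False

False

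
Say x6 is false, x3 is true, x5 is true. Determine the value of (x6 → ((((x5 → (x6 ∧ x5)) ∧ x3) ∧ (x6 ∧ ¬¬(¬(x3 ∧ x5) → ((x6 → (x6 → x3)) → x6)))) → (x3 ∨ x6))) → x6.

Substituting x6=F, x3=T, x5=T:
x6 ∧ x5 = F ∧ T = F
x5 → (x6 ∧ x5) = T → F = F
(x5 → (x6 ∧ x5)) ∧ x3 = F ∧ T = F
x3 ∧ x5 = T ∧ T = T
¬(x3 ∧ x5) = ¬T = F
x6 → x3 = F → T = T
x6 → (x6 → x3) = F → T = T
(x6 → (x6 → x3)) → x6 = T → F = F
¬(x3 ∧ x5) → ((x6 → (x6 → x3)) → x6) = F → F = T
¬(¬(x3 ∧ x5) → ((x6 → (x6 → x3)) → x6)) = ¬T = F
¬¬(¬(x3 ∧ x5) → ((x6 → (x6 → x3)) → x6)) = ¬F = T
x6 ∧ ¬¬(¬(x3 ∧ x5) → ((x6 → (x6 → x3)) → x6)) = F ∧ T = F
((x5 → (x6 ∧ x5)) ∧ x3) ∧ (x6 ∧ ¬¬(¬(x3 ∧ x5) → ((x6 → (x6 → x3)) → x6))) = F ∧ F = F
x3 ∨ x6 = T ∨ F = T
(((x5 → (x6 ∧ x5)) ∧ x3) ∧ (x6 ∧ ¬¬(¬(x3 ∧ x5) → ((x6 → (x6 → x3)) → x6)))) → (x3 ∨ x6) = F → T = T
x6 → ((((x5 → (x6 ∧ x5)) ∧ x3) ∧ (x6 ∧ ¬¬(¬(x3 ∧ x5) → ((x6 → (x6 → x3)) → x6)))) → (x3 ∨ x6)) = F → T = T
(x6 → ((((x5 → (x6 ∧ x5)) ∧ x3) ∧ (x6 ∧ ¬¬(¬(x3 ∧ x5) → ((x6 → (x6 → x3)) → x6)))) → (x3 ∨ x6))) → x6 = T → F = F

F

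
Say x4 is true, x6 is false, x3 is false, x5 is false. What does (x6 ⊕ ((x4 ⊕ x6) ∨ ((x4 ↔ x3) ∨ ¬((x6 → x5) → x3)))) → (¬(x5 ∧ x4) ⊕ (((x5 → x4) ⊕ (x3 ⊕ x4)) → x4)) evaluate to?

F

Substituting x4=T, x6=F, x3=F, x5=F:
x4 ⊕ x6 = T ⊕ F = T
x4 ↔ x3 = T ↔ F = F
x6 → x5 = F → F = T
(x6 → x5) → x3 = T → F = F
¬((x6 → x5) → x3) = ¬F = T
(x4 ↔ x3) ∨ ¬((x6 → x5) → x3) = F ∨ T = T
(x4 ⊕ x6) ∨ ((x4 ↔ x3) ∨ ¬((x6 → x5) → x3)) = T ∨ T = T
x6 ⊕ ((x4 ⊕ x6) ∨ ((x4 ↔ x3) ∨ ¬((x6 → x5) → x3))) = F ⊕ T = T
x5 ∧ x4 = F ∧ T = F
¬(x5 ∧ x4) = ¬F = T
x5 → x4 = F → T = T
x3 ⊕ x4 = F ⊕ T = T
(x5 → x4) ⊕ (x3 ⊕ x4) = T ⊕ T = F
((x5 → x4) ⊕ (x3 ⊕ x4)) → x4 = F → T = T
¬(x5 ∧ x4) ⊕ (((x5 → x4) ⊕ (x3 ⊕ x4)) → x4) = T ⊕ T = F
(x6 ⊕ ((x4 ⊕ x6) ∨ ((x4 ↔ x3) ∨ ¬((x6 → x5) → x3)))) → (¬(x5 ∧ x4) ⊕ (((x5 → x4) ⊕ (x3 ⊕ x4)) → x4)) = T → F = F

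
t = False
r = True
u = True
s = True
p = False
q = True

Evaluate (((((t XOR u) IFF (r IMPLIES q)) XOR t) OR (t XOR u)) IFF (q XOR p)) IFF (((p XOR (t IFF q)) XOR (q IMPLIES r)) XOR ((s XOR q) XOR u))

t XOR u = False XOR True = True
r IMPLIES q = True IMPLIES True = True
(t XOR u) IFF (r IMPLIES q) = True IFF True = True
((t XOR u) IFF (r IMPLIES q)) XOR t = True XOR False = True
t XOR u = False XOR True = True
(((t XOR u) IFF (r IMPLIES q)) XOR t) OR (t XOR u) = True OR True = True
q XOR p = True XOR False = True
((((t XOR u) IFF (r IMPLIES q)) XOR t) OR (t XOR u)) IFF (q XOR p) = True IFF True = True
t IFF q = False IFF True = False
p XOR (t IFF q) = False XOR False = False
q IMPLIES r = True IMPLIES True = True
(p XOR (t IFF q)) XOR (q IMPLIES r) = False XOR True = True
s XOR q = True XOR True = False
(s XOR q) XOR u = False XOR True = True
((p XOR (t IFF q)) XOR (q IMPLIES r)) XOR ((s XOR q) XOR u) = True XOR True = False
(((((t XOR u) IFF (r IMPLIES q)) XOR t) OR (t XOR u)) IFF (q XOR p)) IFF (((p XOR (t IFF q)) XOR (q IMPLIES r)) XOR ((s XOR q) XOR u)) = True IFF False = False

False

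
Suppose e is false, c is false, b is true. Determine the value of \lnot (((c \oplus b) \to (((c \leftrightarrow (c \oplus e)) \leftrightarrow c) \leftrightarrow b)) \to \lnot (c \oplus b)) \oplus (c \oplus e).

\text{False}

Substituting e=\text{False}, c=\text{False}, b=\text{True}:
c \oplus b = \text{False} \oplus \text{True} = \text{True}
c \oplus e = \text{False} \oplus \text{False} = \text{False}
c \leftrightarrow (c \oplus e) = \text{False} \leftrightarrow \text{False} = \text{True}
(c \leftrightarrow (c \oplus e)) \leftrightarrow c = \text{True} \leftrightarrow \text{False} = \text{False}
((c \leftrightarrow (c \oplus e)) \leftrightarrow c) \leftrightarrow b = \text{False} \leftrightarrow \text{True} = \text{False}
(c \oplus b) \to (((c \leftrightarrow (c \oplus e)) \leftrightarrow c) \leftrightarrow b) = \text{True} \to \text{False} = \text{False}
c \oplus b = \text{False} \oplus \text{True} = \text{True}
\lnot (c \oplus b) = \lnot \text{True} = \text{False}
((c \oplus b) \to (((c \leftrightarrow (c \oplus e)) \leftrightarrow c) \leftrightarrow b)) \to \lnot (c \oplus b) = \text{False} \to \text{False} = \text{True}
\lnot (((c \oplus b) \to (((c \leftrightarrow (c \oplus e)) \leftrightarrow c) \leftrightarrow b)) \to \lnot (c \oplus b)) = \lnot \text{True} = \text{False}
c \oplus e = \text{False} \oplus \text{False} = \text{False}
\lnot (((c \oplus b) \to (((c \leftrightarrow (c \oplus e)) \leftrightarrow c) \leftrightarrow b)) \to \lnot (c \oplus b)) \oplus (c \oplus e) = \text{False} \oplus \text{False} = \text{False}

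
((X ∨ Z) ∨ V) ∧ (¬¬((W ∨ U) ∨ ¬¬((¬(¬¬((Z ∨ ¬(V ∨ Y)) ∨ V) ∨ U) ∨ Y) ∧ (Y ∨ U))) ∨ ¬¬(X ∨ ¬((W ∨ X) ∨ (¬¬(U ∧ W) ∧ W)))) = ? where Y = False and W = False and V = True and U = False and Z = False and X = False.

X ∨ Z = False ∨ False = False
(X ∨ Z) ∨ V = False ∨ True = True
W ∨ U = False ∨ False = False
V ∨ Y = True ∨ False = True
¬(V ∨ Y) = ¬True = False
Z ∨ ¬(V ∨ Y) = False ∨ False = False
(Z ∨ ¬(V ∨ Y)) ∨ V = False ∨ True = True
¬((Z ∨ ¬(V ∨ Y)) ∨ V) = ¬True = False
¬¬((Z ∨ ¬(V ∨ Y)) ∨ V) = ¬False = True
¬¬((Z ∨ ¬(V ∨ Y)) ∨ V) ∨ U = True ∨ False = True
¬(¬¬((Z ∨ ¬(V ∨ Y)) ∨ V) ∨ U) = ¬True = False
¬(¬¬((Z ∨ ¬(V ∨ Y)) ∨ V) ∨ U) ∨ Y = False ∨ False = False
Y ∨ U = False ∨ False = False
(¬(¬¬((Z ∨ ¬(V ∨ Y)) ∨ V) ∨ U) ∨ Y) ∧ (Y ∨ U) = False ∧ False = False
¬((¬(¬¬((Z ∨ ¬(V ∨ Y)) ∨ V) ∨ U) ∨ Y) ∧ (Y ∨ U)) = ¬False = True
¬¬((¬(¬¬((Z ∨ ¬(V ∨ Y)) ∨ V) ∨ U) ∨ Y) ∧ (Y ∨ U)) = ¬True = False
(W ∨ U) ∨ ¬¬((¬(¬¬((Z ∨ ¬(V ∨ Y)) ∨ V) ∨ U) ∨ Y) ∧ (Y ∨ U)) = False ∨ False = False
¬((W ∨ U) ∨ ¬¬((¬(¬¬((Z ∨ ¬(V ∨ Y)) ∨ V) ∨ U) ∨ Y) ∧ (Y ∨ U))) = ¬False = True
¬¬((W ∨ U) ∨ ¬¬((¬(¬¬((Z ∨ ¬(V ∨ Y)) ∨ V) ∨ U) ∨ Y) ∧ (Y ∨ U))) = ¬True = False
W ∨ X = False ∨ False = False
U ∧ W = False ∧ False = False
¬(U ∧ W) = ¬False = True
¬¬(U ∧ W) = ¬True = False
¬¬(U ∧ W) ∧ W = False ∧ False = False
(W ∨ X) ∨ (¬¬(U ∧ W) ∧ W) = False ∨ False = False
¬((W ∨ X) ∨ (¬¬(U ∧ W) ∧ W)) = ¬False = True
X ∨ ¬((W ∨ X) ∨ (¬¬(U ∧ W) ∧ W)) = False ∨ True = True
¬(X ∨ ¬((W ∨ X) ∨ (¬¬(U ∧ W) ∧ W))) = ¬True = False
¬¬(X ∨ ¬((W ∨ X) ∨ (¬¬(U ∧ W) ∧ W))) = ¬False = True
¬¬((W ∨ U) ∨ ¬¬((¬(¬¬((Z ∨ ¬(V ∨ Y)) ∨ V) ∨ U) ∨ Y) ∧ (Y ∨ U))) ∨ ¬¬(X ∨ ¬((W ∨ X) ∨ (¬¬(U ∧ W) ∧ W))) = False ∨ True = True
((X ∨ Z) ∨ V) ∧ (¬¬((W ∨ U) ∨ ¬¬((¬(¬¬((Z ∨ ¬(V ∨ Y)) ∨ V) ∨ U) ∨ Y) ∧ (Y ∨ U))) ∨ ¬¬(X ∨ ¬((W ∨ X) ∨ (¬¬(U ∧ W) ∧ W)))) = True ∧ True = True

True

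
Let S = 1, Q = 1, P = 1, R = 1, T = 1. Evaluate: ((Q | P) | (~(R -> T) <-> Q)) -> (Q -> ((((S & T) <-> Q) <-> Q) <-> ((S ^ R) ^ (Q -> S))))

1

Q | P = 1 | 1 = 1
R -> T = 1 -> 1 = 1
~(R -> T) = ~1 = 0
~(R -> T) <-> Q = 0 <-> 1 = 0
(Q | P) | (~(R -> T) <-> Q) = 1 | 0 = 1
S & T = 1 & 1 = 1
(S & T) <-> Q = 1 <-> 1 = 1
((S & T) <-> Q) <-> Q = 1 <-> 1 = 1
S ^ R = 1 ^ 1 = 0
Q -> S = 1 -> 1 = 1
(S ^ R) ^ (Q -> S) = 0 ^ 1 = 1
(((S & T) <-> Q) <-> Q) <-> ((S ^ R) ^ (Q -> S)) = 1 <-> 1 = 1
Q -> ((((S & T) <-> Q) <-> Q) <-> ((S ^ R) ^ (Q -> S))) = 1 -> 1 = 1
((Q | P) | (~(R -> T) <-> Q)) -> (Q -> ((((S & T) <-> Q) <-> Q) <-> ((S ^ R) ^ (Q -> S)))) = 1 -> 1 = 1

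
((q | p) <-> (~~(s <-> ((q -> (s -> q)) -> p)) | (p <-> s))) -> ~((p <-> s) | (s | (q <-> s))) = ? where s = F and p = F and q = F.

T

q | p = F | F = F
s -> q = F -> F = T
q -> (s -> q) = F -> T = T
(q -> (s -> q)) -> p = T -> F = F
s <-> ((q -> (s -> q)) -> p) = F <-> F = T
~(s <-> ((q -> (s -> q)) -> p)) = ~T = F
~~(s <-> ((q -> (s -> q)) -> p)) = ~F = T
p <-> s = F <-> F = T
~~(s <-> ((q -> (s -> q)) -> p)) | (p <-> s) = T | T = T
(q | p) <-> (~~(s <-> ((q -> (s -> q)) -> p)) | (p <-> s)) = F <-> T = F
p <-> s = F <-> F = T
q <-> s = F <-> F = T
s | (q <-> s) = F | T = T
(p <-> s) | (s | (q <-> s)) = T | T = T
~((p <-> s) | (s | (q <-> s))) = ~T = F
((q | p) <-> (~~(s <-> ((q -> (s -> q)) -> p)) | (p <-> s))) -> ~((p <-> s) | (s | (q <-> s))) = F -> F = T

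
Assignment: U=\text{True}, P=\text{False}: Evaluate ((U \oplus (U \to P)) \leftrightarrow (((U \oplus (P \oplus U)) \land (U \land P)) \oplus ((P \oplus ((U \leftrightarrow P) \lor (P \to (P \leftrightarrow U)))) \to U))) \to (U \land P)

\text{False}

Substituting U=\text{True}, P=\text{False}:
U \to P = \text{True} \to \text{False} = \text{False}
U \oplus (U \to P) = \text{True} \oplus \text{False} = \text{True}
P \oplus U = \text{False} \oplus \text{True} = \text{True}
U \oplus (P \oplus U) = \text{True} \oplus \text{True} = \text{False}
U \land P = \text{True} \land \text{False} = \text{False}
(U \oplus (P \oplus U)) \land (U \land P) = \text{False} \land \text{False} = \text{False}
U \leftrightarrow P = \text{True} \leftrightarrow \text{False} = \text{False}
P \leftrightarrow U = \text{False} \leftrightarrow \text{True} = \text{False}
P \to (P \leftrightarrow U) = \text{False} \to \text{False} = \text{True}
(U \leftrightarrow P) \lor (P \to (P \leftrightarrow U)) = \text{False} \lor \text{True} = \text{True}
P \oplus ((U \leftrightarrow P) \lor (P \to (P \leftrightarrow U))) = \text{False} \oplus \text{True} = \text{True}
(P \oplus ((U \leftrightarrow P) \lor (P \to (P \leftrightarrow U)))) \to U = \text{True} \to \text{True} = \text{True}
((U \oplus (P \oplus U)) \land (U \land P)) \oplus ((P \oplus ((U \leftrightarrow P) \lor (P \to (P \leftrightarrow U)))) \to U) = \text{False} \oplus \text{True} = \text{True}
(U \oplus (U \to P)) \leftrightarrow (((U \oplus (P \oplus U)) \land (U \land P)) \oplus ((P \oplus ((U \leftrightarrow P) \lor (P \to (P \leftrightarrow U)))) \to U)) = \text{True} \leftrightarrow \text{True} = \text{True}
U \land P = \text{True} \land \text{False} = \text{False}
((U \oplus (U \to P)) \leftrightarrow (((U \oplus (P \oplus U)) \land (U \land P)) \oplus ((P \oplus ((U \leftrightarrow P) \lor (P \to (P \leftrightarrow U)))) \to U))) \to (U \land P) = \text{True} \to \text{False} = \text{False}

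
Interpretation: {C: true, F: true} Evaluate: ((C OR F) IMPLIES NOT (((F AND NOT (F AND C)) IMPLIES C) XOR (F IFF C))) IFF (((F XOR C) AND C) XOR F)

true

C OR F = true OR true = true
F AND C = true AND true = true
NOT (F AND C) = NOT true = false
F AND NOT (F AND C) = true AND false = false
(F AND NOT (F AND C)) IMPLIES C = false IMPLIES true = true
F IFF C = true IFF true = true
((F AND NOT (F AND C)) IMPLIES C) XOR (F IFF C) = true XOR true = false
NOT (((F AND NOT (F AND C)) IMPLIES C) XOR (F IFF C)) = NOT false = true
(C OR F) IMPLIES NOT (((F AND NOT (F AND C)) IMPLIES C) XOR (F IFF C)) = true IMPLIES true = true
F XOR C = true XOR true = false
(F XOR C) AND C = false AND true = false
((F XOR C) AND C) XOR F = false XOR true = true
((C OR F) IMPLIES NOT (((F AND NOT (F AND C)) IMPLIES C) XOR (F IFF C))) IFF (((F XOR C) AND C) XOR F) = true IFF true = true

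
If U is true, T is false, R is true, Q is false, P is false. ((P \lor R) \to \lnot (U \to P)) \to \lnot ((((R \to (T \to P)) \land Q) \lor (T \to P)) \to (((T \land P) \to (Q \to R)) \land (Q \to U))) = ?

Substituting U=\text{True}, T=\text{False}, R=\text{True}, Q=\text{False}, P=\text{False}:
P \lor R = \text{False} \lor \text{True} = \text{True}
U \to P = \text{True} \to \text{False} = \text{False}
\lnot (U \to P) = \lnot \text{False} = \text{True}
(P \lor R) \to \lnot (U \to P) = \text{True} \to \text{True} = \text{True}
T \to P = \text{False} \to \text{False} = \text{True}
R \to (T \to P) = \text{True} \to \text{True} = \text{True}
(R \to (T \to P)) \land Q = \text{True} \land \text{False} = \text{False}
T \to P = \text{False} \to \text{False} = \text{True}
((R \to (T \to P)) \land Q) \lor (T \to P) = \text{False} \lor \text{True} = \text{True}
T \land P = \text{False} \land \text{False} = \text{False}
Q \to R = \text{False} \to \text{True} = \text{True}
(T \land P) \to (Q \to R) = \text{False} \to \text{True} = \text{True}
Q \to U = \text{False} \to \text{True} = \text{True}
((T \land P) \to (Q \to R)) \land (Q \to U) = \text{True} \land \text{True} = \text{True}
(((R \to (T \to P)) \land Q) \lor (T \to P)) \to (((T \land P) \to (Q \to R)) \land (Q \to U)) = \text{True} \to \text{True} = \text{True}
\lnot ((((R \to (T \to P)) \land Q) \lor (T \to P)) \to (((T \land P) \to (Q \to R)) \land (Q \to U))) = \lnot \text{True} = \text{False}
((P \lor R) \to \lnot (U \to P)) \to \lnot ((((R \to (T \to P)) \land Q) \lor (T \to P)) \to (((T \land P) \to (Q \to R)) \land (Q \to U))) = \text{True} \to \text{False} = \text{False}

\text{False}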